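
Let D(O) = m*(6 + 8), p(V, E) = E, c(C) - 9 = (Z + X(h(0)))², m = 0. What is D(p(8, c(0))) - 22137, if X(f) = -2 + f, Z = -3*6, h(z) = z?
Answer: -22137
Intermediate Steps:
Z = -18
c(C) = 409 (c(C) = 9 + (-18 + (-2 + 0))² = 9 + (-18 - 2)² = 9 + (-20)² = 9 + 400 = 409)
D(O) = 0 (D(O) = 0*(6 + 8) = 0*14 = 0)
D(p(8, c(0))) - 22137 = 0 - 22137 = -22137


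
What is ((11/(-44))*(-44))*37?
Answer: 407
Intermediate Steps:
((11/(-44))*(-44))*37 = ((11*(-1/44))*(-44))*37 = -1/4*(-44)*37 = 11*37 = 407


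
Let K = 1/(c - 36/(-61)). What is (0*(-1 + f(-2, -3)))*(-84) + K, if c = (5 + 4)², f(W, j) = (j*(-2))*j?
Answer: 61/4977 ≈ 0.012256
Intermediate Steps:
f(W, j) = -2*j² (f(W, j) = (-2*j)*j = -2*j²)
c = 81 (c = 9² = 81)
K = 61/4977 (K = 1/(81 - 36/(-61)) = 1/(81 - 36*(-1/61)) = 1/(81 + 36/61) = 1/(4977/61) = 61/4977 ≈ 0.012256)
(0*(-1 + f(-2, -3)))*(-84) + K = (0*(-1 - 2*(-3)²))*(-84) + 61/4977 = (0*(-1 - 2*9))*(-84) + 61/4977 = (0*(-1 - 18))*(-84) + 61/4977 = (0*(-19))*(-84) + 61/4977 = 0*(-84) + 61/4977 = 0 + 61/4977 = 61/4977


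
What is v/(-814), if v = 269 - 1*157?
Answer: -56/407 ≈ -0.13759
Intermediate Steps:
v = 112 (v = 269 - 157 = 112)
v/(-814) = 112/(-814) = 112*(-1/814) = -56/407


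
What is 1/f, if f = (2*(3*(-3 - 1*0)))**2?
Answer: 1/324 ≈ 0.0030864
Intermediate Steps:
f = 324 (f = (2*(3*(-3 + 0)))**2 = (2*(3*(-3)))**2 = (2*(-9))**2 = (-18)**2 = 324)
1/f = 1/324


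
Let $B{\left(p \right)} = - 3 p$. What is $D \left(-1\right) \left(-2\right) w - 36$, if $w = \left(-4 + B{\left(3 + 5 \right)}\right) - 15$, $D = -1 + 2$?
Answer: $-122$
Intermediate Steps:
$D = 1$
$w = -43$ ($w = \left(-4 - 3 \left(3 + 5\right)\right) - 15 = \left(-4 - 24\right) - 15 = -28 - 15 = -43$)
$D \left(-1\right) \left(-2\right) w - 36 = 1 \left(-1\right) \left(-2\right) \left(-43\right) - 36 = \left(-1\right) \left(-2\right) \left(-43\right) - 36 = 2 \left(-43\right) - 36 = -86 - 36 = -122$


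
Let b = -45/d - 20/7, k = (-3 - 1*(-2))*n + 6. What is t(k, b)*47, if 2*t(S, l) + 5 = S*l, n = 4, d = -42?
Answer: -1410/7 ≈ -201.43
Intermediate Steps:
k = 2 (k = (-3 - 1*(-2))*4 + 6 = (-3 + 2)*4 + 6 = -1*4 + 6 = -4 + 6 = 2)
b = -25/14 (b = -45/(-42) - 20/7 = -45*(-1/42) - 20*1/7 = 15/14 - 20/7 = -25/14 ≈ -1.7857)
t(S, l) = -5/2 + S*l/2 (t(S, l) = -5/2 + (S*l)/2 = -5/2 + S*l/2)
t(k, b)*47 = (-5/2 + (1/2)*2*(-25/14))*47 = (-5/2 - 25/14)*47 = -30/7*47 = -1410/7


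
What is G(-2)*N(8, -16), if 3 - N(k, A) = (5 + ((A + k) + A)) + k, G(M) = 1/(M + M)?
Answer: -7/2 ≈ -3.5000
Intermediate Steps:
G(M) = 1/(2*M)
N(k, A) = -2 - 2*A - 2*k (N(k, A) = 3 - ((5 + ((A + k) + A)) + k) = 3 - ((5 + (k + 2*A)) + k) = 3 - ((5 + k + 2*A) + k) = 3 - (5 + 2*A + 2*k) = 3 + (-5 - 2*A - 2*k) = -2 - 2*A - 2*k)
G(-2)*N(8, -16) = ((½)/(-2))*(-2 - 2*(-16) - 2*8) = ((½)*(-½))*(-2 + 32 - 16) = -¼*14 = -7/2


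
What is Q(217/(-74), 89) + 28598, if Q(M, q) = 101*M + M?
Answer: 1047059/37 ≈ 28299.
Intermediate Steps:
Q(M, q) = 102*M
Q(217/(-74), 89) + 28598 = 102*(217/(-74)) + 28598 = 102*(217*(-1/74)) + 28598 = 102*(-217/74) + 28598 = -11067/37 + 28598 = 1047059/37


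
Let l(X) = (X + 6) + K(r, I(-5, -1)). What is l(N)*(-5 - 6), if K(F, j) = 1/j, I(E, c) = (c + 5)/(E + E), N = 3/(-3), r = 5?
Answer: -55/2 ≈ -27.500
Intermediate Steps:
N = -1 (N = 3*(-⅓) = -1)
I(E, c) = (5 + c)/(2*E) (I(E, c) = (5 + c)/((2*E)) = (5 + c)*(1/(2*E)) = (5 + c)/(2*E))
l(X) = 7/2 + X (l(X) = (X + 6) + 1/((½)*(5 - 1)/(-5)) = (6 + X) + 1/((½)*(-⅕)*4) = (6 + X) + 1/(-⅖) = (6 + X) - 5/2 = 7/2 + X)
l(N)*(-5 - 6) = (7/2 - 1)*(-5 - 6) = (5/2)*(-11) = -55/2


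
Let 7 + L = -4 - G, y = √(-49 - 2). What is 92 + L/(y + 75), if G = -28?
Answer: 174489/1892 - 17*I*√51/5676 ≈ 92.225 - 0.021389*I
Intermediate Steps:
y = I*√51 (y = √(-51) = I*√51 ≈ 7.1414*I)
L = 17 (L = -7 + (-4 - 1*(-28)) = -7 + (-4 + 28) = -7 + 24 = 17)
92 + L/(y + 75) = 92 + 17/(I*√51 + 75) = 92 + 17/(75 + I*√51)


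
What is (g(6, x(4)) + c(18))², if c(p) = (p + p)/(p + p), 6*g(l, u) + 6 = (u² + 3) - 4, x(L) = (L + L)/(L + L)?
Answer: 0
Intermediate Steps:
x(L) = 1 (x(L) = (2*L)/((2*L)) = (2*L)*(1/(2*L)) = 1)
g(l, u) = -7/6 + u²/6 (g(l, u) = -1 + ((u² + 3) - 4)/6 = -1 + ((3 + u²) - 4)/6 = -1 + (-1 + u²)/6 = -1 + (-⅙ + u²/6) = -7/6 + u²/6)
c(p) = 1 (c(p) = (2*p)/((2*p)) = (2*p)*(1/(2*p)) = 1)
(g(6, x(4)) + c(18))² = ((-7/6 + (⅙)*1²) + 1)² = ((-7/6 + (⅙)*1) + 1)² = ((-7/6 + ⅙) + 1)² = (-1 + 1)² = 0² = 0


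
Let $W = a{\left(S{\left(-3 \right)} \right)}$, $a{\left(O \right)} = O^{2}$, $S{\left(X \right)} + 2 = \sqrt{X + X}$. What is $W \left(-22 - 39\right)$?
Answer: $122 + 244 i \sqrt{6} \approx 122.0 + 597.68 i$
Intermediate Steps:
$S{\left(X \right)} = -2 + \sqrt{2} \sqrt{X}$ ($S{\left(X \right)} = -2 + \sqrt{X + X} = -2 + \sqrt{2 X} = -2 + \sqrt{2} \sqrt{X}$)
$W = \left(-2 + i \sqrt{6}\right)^{2}$ ($W = \left(-2 + \sqrt{2} \sqrt{-3}\right)^{2} = \left(-2 + \sqrt{2} i \sqrt{3}\right)^{2} = \left(-2 + i \sqrt{6}\right)^{2} \approx -2.0 - 9.798 i$)
$W \left(-22 - 39\right) = \left(2 - i \sqrt{6}\right)^{2} \left(-22 - 39\right) = \left(2 - i \sqrt{6}\right)^{2} \left(-61\right) = - 61 \left(2 - i \sqrt{6}\right)^{2}$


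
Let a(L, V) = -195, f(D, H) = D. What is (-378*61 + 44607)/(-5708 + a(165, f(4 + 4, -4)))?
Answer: -21549/5903 ≈ -3.6505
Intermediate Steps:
(-378*61 + 44607)/(-5708 + a(165, f(4 + 4, -4))) = (-378*61 + 44607)/(-5708 - 195) = (-23058 + 44607)/(-5903) = 21549*(-1/5903) = -21549/5903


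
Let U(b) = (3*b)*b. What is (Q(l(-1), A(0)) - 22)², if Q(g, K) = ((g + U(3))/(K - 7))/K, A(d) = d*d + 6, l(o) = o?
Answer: 6241/9 ≈ 693.44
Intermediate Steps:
U(b) = 3*b²
A(d) = 6 + d² (A(d) = d² + 6 = 6 + d²)
Q(g, K) = (27 + g)/(K*(-7 + K)) (Q(g, K) = ((g + 3*3²)/(K - 7))/K = ((g + 3*9)/(-7 + K))/K = ((g + 27)/(-7 + K))/K = ((27 + g)/(-7 + K))/K = (27 + g)/(K*(-7 + K)))
(Q(l(-1), A(0)) - 22)² = ((27 - 1)/((6 + 0²)*(-7 + (6 + 0²))) - 22)² = (26/((6 + 0)*(-7 + (6 + 0))) - 22)² = (26/(6*(-7 + 6)) - 22)² = ((⅙)*26/(-1) - 22)² = ((⅙)*(-1)*26 - 22)² = (-13/3 - 22)² = (-79/3)² = 6241/9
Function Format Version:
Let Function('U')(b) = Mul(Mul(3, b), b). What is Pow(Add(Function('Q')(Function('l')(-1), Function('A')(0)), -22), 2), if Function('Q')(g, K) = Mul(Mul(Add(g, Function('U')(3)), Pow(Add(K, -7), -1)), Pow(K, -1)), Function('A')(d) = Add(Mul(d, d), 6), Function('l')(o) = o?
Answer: Rational(6241, 9) ≈ 693.44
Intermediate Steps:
Function('U')(b) = Mul(3, Pow(b, 2))
Function('A')(d) = Add(6, Pow(d, 2)) (Function('A')(d) = Add(Pow(d, 2), 6) = Add(6, Pow(d, 2)))
Function('Q')(g, K) = Mul(Pow(K, -1), Pow(Add(-7, K), -1), Add(27, g)) (Function('Q')(g, K) = Mul(Mul(Add(g, Mul(3, Pow(3, 2))), Pow(Add(K, -7), -1)), Pow(K, -1)) = Mul(Mul(Add(g, Mul(3, 9)), Pow(Add(-7, K), -1)), Pow(K, -1)) = Mul(Mul(Add(g, 27), Pow(Add(-7, K), -1)), Pow(K, -1)) = Mul(Mul(Add(27, g), Pow(Add(-7, K), -1)), Pow(K, -1)) = Mul(Mul(Pow(Add(-7, K), -1), Add(27, g)), Pow(K, -1)) = Mul(Pow(K, -1), Pow(Add(-7, K), -1), Add(27, g)))
Pow(Add(Function('Q')(Function('l')(-1), Function('A')(0)), -22), 2) = Pow(Add(Mul(Pow(Add(6, Pow(0, 2)), -1), Pow(Add(-7, Add(6, Pow(0, 2))), -1), Add(27, -1)), -22), 2) = Pow(Add(Mul(Pow(Add(6, 0), -1), Pow(Add(-7, Add(6, 0)), -1), 26), -22), 2) = Pow(Add(Mul(Pow(6, -1), Pow(Add(-7, 6), -1), 26), -22), 2) = Pow(Add(Mul(Rational(1, 6), Pow(-1, -1), 26), -22), 2) = Pow(Add(Mul(Rational(1, 6), -1, 26), -22), 2) = Pow(Add(Rational(-13, 3), -22), 2) = Pow(Rational(-79, 3), 2) = Rational(6241, 9)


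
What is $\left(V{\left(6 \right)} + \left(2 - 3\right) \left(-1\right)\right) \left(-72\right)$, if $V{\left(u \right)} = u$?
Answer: $-504$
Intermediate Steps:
$\left(V{\left(6 \right)} + \left(2 - 3\right) \left(-1\right)\right) \left(-72\right) = \left(6 + \left(2 - 3\right) \left(-1\right)\right) \left(-72\right) = \left(6 - -1\right) \left(-72\right) = \left(6 + 1\right) \left(-72\right) = 7 \left(-72\right) = -504$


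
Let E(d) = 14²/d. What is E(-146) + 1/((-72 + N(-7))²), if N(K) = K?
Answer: -611545/455593 ≈ -1.3423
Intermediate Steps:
E(d) = 196/d
E(-146) + 1/((-72 + N(-7))²) = 196/(-146) + 1/((-72 - 7)²) = 196*(-1/146) + 1/((-79)²) = -98/73 + 1/6241 = -611545/455593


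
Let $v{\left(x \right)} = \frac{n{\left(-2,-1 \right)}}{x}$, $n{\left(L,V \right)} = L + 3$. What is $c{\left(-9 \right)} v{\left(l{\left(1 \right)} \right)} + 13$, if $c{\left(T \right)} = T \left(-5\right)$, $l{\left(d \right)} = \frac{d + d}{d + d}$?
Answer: $58$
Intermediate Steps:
$n{\left(L,V \right)} = 3 + L$
$l{\left(d \right)} = 1$ ($l{\left(d \right)} = \frac{2 d}{2 d} = 2 d \frac{1}{2 d} = 1$)
$c{\left(T \right)} = - 5 T$
$v{\left(x \right)} = \frac{1}{x}$ ($v{\left(x \right)} = \frac{3 - 2}{x} = 1 \frac{1}{x} = \frac{1}{x}$)
$c{\left(-9 \right)} v{\left(l{\left(1 \right)} \right)} + 13 = \frac{\left(-5\right) \left(-9\right)}{1} + 13 = 45 \cdot 1 + 13 = 45 + 13 = 58$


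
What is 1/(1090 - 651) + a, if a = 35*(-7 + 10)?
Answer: 46096/439 ≈ 105.00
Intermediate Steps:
a = 105 (a = 35*3 = 105)
1/(1090 - 651) + a = 1/(1090 - 651) + 105 = 1/439 + 105 = 46096/439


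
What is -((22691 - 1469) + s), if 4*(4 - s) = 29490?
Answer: -27707/2 ≈ -13854.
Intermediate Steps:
s = -14737/2 (s = 4 - 1/4*29490 = 4 - 14745/2 = -14737/2 ≈ -7368.5)
-((22691 - 1469) + s) = -((22691 - 1469) - 14737/2) = -(21222 - 14737/2) = -1*27707/2 = -27707/2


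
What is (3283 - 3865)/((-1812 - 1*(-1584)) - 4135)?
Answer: 582/4363 ≈ 0.13339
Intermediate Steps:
(3283 - 3865)/((-1812 - 1*(-1584)) - 4135) = -582/((-1812 + 1584) - 4135) = -582/(-228 - 4135) = -582/(-4363) = -582*(-1/4363) = 582/4363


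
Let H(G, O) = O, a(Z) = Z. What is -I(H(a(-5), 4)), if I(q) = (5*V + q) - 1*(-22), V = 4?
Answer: -46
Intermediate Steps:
I(q) = 42 + q (I(q) = (5*4 + q) - 1*(-22) = (20 + q) + 22 = 42 + q)
-I(H(a(-5), 4)) = -(42 + 4) = -1*46 = -46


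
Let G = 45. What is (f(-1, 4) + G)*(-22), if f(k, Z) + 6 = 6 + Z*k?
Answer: -902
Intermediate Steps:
f(k, Z) = Z*k (f(k, Z) = -6 + (6 + Z*k) = Z*k)
(f(-1, 4) + G)*(-22) = (4*(-1) + 45)*(-22) = (-4 + 45)*(-22) = 41*(-22) = -902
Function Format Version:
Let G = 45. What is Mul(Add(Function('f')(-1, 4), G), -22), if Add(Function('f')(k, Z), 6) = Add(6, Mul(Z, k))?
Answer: -902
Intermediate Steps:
Function('f')(k, Z) = Mul(Z, k) (Function('f')(k, Z) = Add(-6, Add(6, Mul(Z, k))) = Mul(Z, k))
Mul(Add(Function('f')(-1, 4), G), -22) = Mul(Add(Mul(4, -1), 45), -22) = Mul(Add(-4, 45), -22) = Mul(41, -22) = -902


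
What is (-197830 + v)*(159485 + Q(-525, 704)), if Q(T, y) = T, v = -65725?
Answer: -41894702800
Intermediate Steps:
(-197830 + v)*(159485 + Q(-525, 704)) = (-197830 - 65725)*(159485 - 525) = -263555*158960 = -41894702800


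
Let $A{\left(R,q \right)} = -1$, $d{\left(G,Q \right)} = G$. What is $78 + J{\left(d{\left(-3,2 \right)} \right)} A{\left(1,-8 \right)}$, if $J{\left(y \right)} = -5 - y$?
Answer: $80$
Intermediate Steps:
$78 + J{\left(d{\left(-3,2 \right)} \right)} A{\left(1,-8 \right)} = 78 + \left(-5 - -3\right) \left(-1\right) = 78 + \left(-5 + 3\right) \left(-1\right) = 78 - -2 = 78 + 2 = 80$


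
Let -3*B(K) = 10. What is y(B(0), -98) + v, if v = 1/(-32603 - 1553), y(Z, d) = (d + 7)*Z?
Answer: 31081957/102468 ≈ 303.33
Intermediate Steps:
B(K) = -10/3 (B(K) = -⅓*10 = -10/3)
y(Z, d) = Z*(7 + d) (y(Z, d) = (7 + d)*Z = Z*(7 + d))
v = -1/34156 (v = 1/(-34156) = -1/34156 ≈ -2.9277e-5)
y(B(0), -98) + v = -10*(7 - 98)/3 - 1/34156 = -10/3*(-91) - 1/34156 = 910/3 - 1/34156 = 31081957/102468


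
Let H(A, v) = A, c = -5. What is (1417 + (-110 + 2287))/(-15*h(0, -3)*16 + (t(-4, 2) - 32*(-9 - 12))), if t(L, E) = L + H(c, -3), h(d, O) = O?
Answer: 1198/461 ≈ 2.5987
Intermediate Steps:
t(L, E) = -5 + L (t(L, E) = L - 5 = -5 + L)
(1417 + (-110 + 2287))/(-15*h(0, -3)*16 + (t(-4, 2) - 32*(-9 - 12))) = (1417 + (-110 + 2287))/(-15*(-3)*16 + ((-5 - 4) - 32*(-9 - 12))) = (1417 + 2177)/(45*16 + (-9 - 32*(-21))) = 3594/(720 + (-9 + 672)) = 3594/(720 + 663) = 3594/1383 = 3594*(1/1383) = 1198/461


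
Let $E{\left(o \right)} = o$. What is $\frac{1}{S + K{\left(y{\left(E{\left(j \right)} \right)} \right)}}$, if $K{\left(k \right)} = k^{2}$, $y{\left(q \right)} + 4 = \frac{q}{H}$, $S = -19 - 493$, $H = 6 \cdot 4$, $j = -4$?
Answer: $- \frac{36}{17807} \approx -0.0020217$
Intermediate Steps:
$H = 24$
$S = -512$ ($S = -19 - 493 = -512$)
$y{\left(q \right)} = -4 + \frac{q}{24}$
$\frac{1}{S + K{\left(y{\left(E{\left(j \right)} \right)} \right)}} = \frac{1}{-512 + \left(-4 + \frac{1}{24} \left(-4\right)\right)^{2}} = \frac{1}{-512 + \left(-4 - \frac{1}{6}\right)^{2}} = \frac{1}{-512 + \left(- \frac{25}{6}\right)^{2}} = \frac{1}{-512 + \frac{625}{36}} = \frac{1}{- \frac{17807}{36}} = - \frac{36}{17807}$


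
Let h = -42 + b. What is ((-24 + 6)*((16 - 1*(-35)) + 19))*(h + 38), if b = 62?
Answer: -73080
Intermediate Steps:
h = 20 (h = -42 + 62 = 20)
((-24 + 6)*((16 - 1*(-35)) + 19))*(h + 38) = ((-24 + 6)*((16 - 1*(-35)) + 19))*(20 + 38) = -18*((16 + 35) + 19)*58 = -18*(51 + 19)*58 = -18*70*58 = -1260*58 = -73080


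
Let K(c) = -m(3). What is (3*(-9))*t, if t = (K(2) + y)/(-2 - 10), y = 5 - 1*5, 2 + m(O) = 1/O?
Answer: 15/4 ≈ 3.7500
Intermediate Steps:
m(O) = -2 + 1/O
y = 0 (y = 5 - 5 = 0)
K(c) = 5/3 (K(c) = -(-2 + 1/3) = -(-2 + ⅓) = -1*(-5/3) = 5/3)
t = -5/36 (t = (5/3 + 0)/(-2 - 10) = (5/3)/(-12) = (5/3)*(-1/12) = -5/36 ≈ -0.13889)
(3*(-9))*t = (3*(-9))*(-5/36) = -27*(-5/36) = 15/4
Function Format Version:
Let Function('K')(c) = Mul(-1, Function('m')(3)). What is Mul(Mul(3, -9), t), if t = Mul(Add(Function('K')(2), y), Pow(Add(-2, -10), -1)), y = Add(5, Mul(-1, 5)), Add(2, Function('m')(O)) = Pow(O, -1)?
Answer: Rational(15, 4) ≈ 3.7500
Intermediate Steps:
Function('m')(O) = Add(-2, Pow(O, -1))
y = 0 (y = Add(5, -5) = 0)
Function('K')(c) = Rational(5, 3) (Function('K')(c) = Mul(-1, Add(-2, Pow(3, -1))) = Mul(-1, Add(-2, Rational(1, 3))) = Mul(-1, Rational(-5, 3)) = Rational(5, 3))
t = Rational(-5, 36) (t = Mul(Add(Rational(5, 3), 0), Pow(Add(-2, -10), -1)) = Mul(Rational(5, 3), Pow(-12, -1)) = Mul(Rational(5, 3), Rational(-1, 12)) = Rational(-5, 36) ≈ -0.13889)
Mul(Mul(3, -9), t) = Mul(Mul(3, -9), Rational(-5, 36)) = Mul(-27, Rational(-5, 36)) = Rational(15, 4)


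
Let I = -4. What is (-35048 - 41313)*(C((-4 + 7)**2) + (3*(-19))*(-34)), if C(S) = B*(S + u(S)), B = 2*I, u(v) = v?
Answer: -136991634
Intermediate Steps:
B = -8 (B = 2*(-4) = -8)
C(S) = -16*S (C(S) = -8*(S + S) = -16*S)
(-35048 - 41313)*(C((-4 + 7)**2) + (3*(-19))*(-34)) = (-35048 - 41313)*(-16*(-4 + 7)**2 + (3*(-19))*(-34)) = -76361*(-16*3**2 - 57*(-34)) = -76361*(-16*9 + 1938) = -76361*(-144 + 1938) = -76361*1794 = -136991634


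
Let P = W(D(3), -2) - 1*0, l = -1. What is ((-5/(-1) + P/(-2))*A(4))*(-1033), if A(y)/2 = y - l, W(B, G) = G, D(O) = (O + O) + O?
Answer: -61980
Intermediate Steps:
D(O) = 3*O (D(O) = 2*O + O = 3*O)
P = -2 (P = -2 - 1*0 = -2 + 0 = -2)
A(y) = 2 + 2*y (A(y) = 2*(y - 1*(-1)) = 2*(y + 1) = 2*(1 + y) = 2 + 2*y)
((-5/(-1) + P/(-2))*A(4))*(-1033) = ((-5/(-1) - 2/(-2))*(2 + 2*4))*(-1033) = ((-5*(-1) - 2*(-½))*(2 + 8))*(-1033) = ((5 + 1)*10)*(-1033) = (6*10)*(-1033) = 60*(-1033) = -61980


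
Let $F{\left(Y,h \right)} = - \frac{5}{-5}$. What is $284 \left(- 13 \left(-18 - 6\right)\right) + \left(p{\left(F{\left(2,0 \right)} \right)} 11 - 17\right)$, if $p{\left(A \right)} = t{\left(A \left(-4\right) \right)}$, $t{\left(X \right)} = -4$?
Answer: $88547$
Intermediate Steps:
$F{\left(Y,h \right)} = 1$ ($F{\left(Y,h \right)} = \left(-5\right) \left(- \frac{1}{5}\right) = 1$)
$p{\left(A \right)} = -4$
$284 \left(- 13 \left(-18 - 6\right)\right) + \left(p{\left(F{\left(2,0 \right)} \right)} 11 - 17\right) = 284 \left(- 13 \left(-18 - 6\right)\right) - 61 = 284 \left(\left(-13\right) \left(-24\right)\right) - 61 = 284 \cdot 312 - 61 = 88608 - 61 = 88547$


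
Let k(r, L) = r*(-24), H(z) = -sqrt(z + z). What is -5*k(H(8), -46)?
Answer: -480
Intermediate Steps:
H(z) = -sqrt(2)*sqrt(z) (H(z) = -sqrt(2*z) = -sqrt(2)*sqrt(z))
k(r, L) = -24*r
-5*k(H(8), -46) = -(-120)*(-sqrt(2)*sqrt(8)) = -(-120)*(-sqrt(2)*2*sqrt(2)) = -(-120)*(-4) = -5*96 = -480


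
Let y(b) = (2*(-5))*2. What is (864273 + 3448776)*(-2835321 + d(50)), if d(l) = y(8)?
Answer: -12228964664709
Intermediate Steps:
y(b) = -20 (y(b) = -10*2 = -20)
d(l) = -20
(864273 + 3448776)*(-2835321 + d(50)) = (864273 + 3448776)*(-2835321 - 20) = 4313049*(-2835341) = -12228964664709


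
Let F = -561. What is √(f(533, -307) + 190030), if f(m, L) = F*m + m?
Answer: 15*I*√482 ≈ 329.32*I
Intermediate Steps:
f(m, L) = -560*m (f(m, L) = -561*m + m = -560*m)
√(f(533, -307) + 190030) = √(-560*533 + 190030) = √(-298480 + 190030) = √(-108450) = 15*I*√482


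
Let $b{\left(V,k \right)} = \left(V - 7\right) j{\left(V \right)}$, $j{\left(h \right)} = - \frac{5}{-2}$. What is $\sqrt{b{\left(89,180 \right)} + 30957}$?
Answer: $\sqrt{31162} \approx 176.53$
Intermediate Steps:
$j{\left(h \right)} = \frac{5}{2}$ ($j{\left(h \right)} = \left(-5\right) \left(- \frac{1}{2}\right) = \frac{5}{2}$)
$b{\left(V,k \right)} = - \frac{35}{2} + \frac{5 V}{2}$ ($b{\left(V,k \right)} = \left(V - 7\right) \frac{5}{2} = \left(-7 + V\right) \frac{5}{2} = - \frac{35}{2} + \frac{5 V}{2}$)
$\sqrt{b{\left(89,180 \right)} + 30957} = \sqrt{\left(- \frac{35}{2} + \frac{5}{2} \cdot 89\right) + 30957} = \sqrt{\left(- \frac{35}{2} + \frac{445}{2}\right) + 30957} = \sqrt{205 + 30957} = \sqrt{31162}$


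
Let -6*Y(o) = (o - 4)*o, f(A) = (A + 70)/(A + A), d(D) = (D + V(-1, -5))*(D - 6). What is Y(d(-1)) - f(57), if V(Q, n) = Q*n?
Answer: -5717/38 ≈ -150.45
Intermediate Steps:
d(D) = (-6 + D)*(5 + D) (d(D) = (D - 1*(-5))*(D - 6) = (D + 5)*(-6 + D) = (5 + D)*(-6 + D) = (-6 + D)*(5 + D))
f(A) = (70 + A)/(2*A) (f(A) = (70 + A)/((2*A)) = (70 + A)*(1/(2*A)) = (70 + A)/(2*A))
Y(o) = -o*(-4 + o)/6 (Y(o) = -(o - 4)*o/6 = -(-4 + o)*o/6 = -o*(-4 + o)/6)
Y(d(-1)) - f(57) = (-30 + (-1)² - 1*(-1))*(4 - (-30 + (-1)² - 1*(-1)))/6 - (70 + 57)/(2*57) = (-30 + 1 + 1)*(4 - (-30 + 1 + 1))/6 - 127/(2*57) = (⅙)*(-28)*(4 - 1*(-28)) - 1*127/114 = (⅙)*(-28)*(4 + 28) - 127/114 = (⅙)*(-28)*32 - 127/114 = -448/3 - 127/114 = -5717/38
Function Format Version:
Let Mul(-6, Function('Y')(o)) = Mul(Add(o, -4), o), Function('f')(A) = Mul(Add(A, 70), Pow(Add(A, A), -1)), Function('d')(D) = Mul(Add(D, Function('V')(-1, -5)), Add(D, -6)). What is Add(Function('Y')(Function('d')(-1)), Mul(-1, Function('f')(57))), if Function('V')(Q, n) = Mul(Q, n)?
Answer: Rational(-5717, 38) ≈ -150.45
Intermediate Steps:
Function('d')(D) = Mul(Add(-6, D), Add(5, D)) (Function('d')(D) = Mul(Add(D, Mul(-1, -5)), Add(D, -6)) = Mul(Add(D, 5), Add(-6, D)) = Mul(Add(5, D), Add(-6, D)) = Mul(Add(-6, D), Add(5, D)))
Function('f')(A) = Mul(Rational(1, 2), Pow(A, -1), Add(70, A)) (Function('f')(A) = Mul(Add(70, A), Pow(Mul(2, A), -1)) = Mul(Add(70, A), Mul(Rational(1, 2), Pow(A, -1))) = Mul(Rational(1, 2), Pow(A, -1), Add(70, A)))
Function('Y')(o) = Mul(Rational(-1, 6), o, Add(-4, o)) (Function('Y')(o) = Mul(Rational(-1, 6), Mul(Add(o, -4), o)) = Mul(Rational(-1, 6), Mul(Add(-4, o), o)) = Mul(Rational(-1, 6), Mul(o, Add(-4, o))) = Mul(Rational(-1, 6), o, Add(-4, o)))
Add(Function('Y')(Function('d')(-1)), Mul(-1, Function('f')(57))) = Add(Mul(Rational(1, 6), Add(-30, Pow(-1, 2), Mul(-1, -1)), Add(4, Mul(-1, Add(-30, Pow(-1, 2), Mul(-1, -1))))), Mul(-1, Mul(Rational(1, 2), Pow(57, -1), Add(70, 57)))) = Add(Mul(Rational(1, 6), Add(-30, 1, 1), Add(4, Mul(-1, Add(-30, 1, 1)))), Mul(-1, Mul(Rational(1, 2), Rational(1, 57), 127))) = Add(Mul(Rational(1, 6), -28, Add(4, Mul(-1, -28))), Mul(-1, Rational(127, 114))) = Add(Mul(Rational(1, 6), -28, Add(4, 28)), Rational(-127, 114)) = Add(Mul(Rational(1, 6), -28, 32), Rational(-127, 114)) = Add(Rational(-448, 3), Rational(-127, 114)) = Rational(-5717, 38)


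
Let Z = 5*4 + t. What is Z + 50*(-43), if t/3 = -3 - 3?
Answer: -2148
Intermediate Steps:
t = -18 (t = 3*(-3 - 3) = 3*(-6) = -18)
Z = 2 (Z = 5*4 - 18 = 20 - 18 = 2)
Z + 50*(-43) = 2 + 50*(-43) = 2 - 2150 = -2148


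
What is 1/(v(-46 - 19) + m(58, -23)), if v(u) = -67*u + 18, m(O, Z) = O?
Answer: 1/4431 ≈ 0.00022568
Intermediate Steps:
v(u) = 18 - 67*u
1/(v(-46 - 19) + m(58, -23)) = 1/((18 - 67*(-46 - 19)) + 58) = 1/((18 - 67*(-65)) + 58) = 1/((18 + 4355) + 58) = 1/(4373 + 58) = 1/4431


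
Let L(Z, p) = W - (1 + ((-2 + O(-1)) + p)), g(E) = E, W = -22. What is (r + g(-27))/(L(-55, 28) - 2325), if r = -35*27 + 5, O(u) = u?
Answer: 967/2373 ≈ 0.40750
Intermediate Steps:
L(Z, p) = -20 - p (L(Z, p) = -22 - (1 + ((-2 - 1) + p)) = -22 - (1 + (-3 + p)) = -22 - (-2 + p) = -22 + (2 - p) = -20 - p)
r = -940 (r = -945 + 5 = -940)
(r + g(-27))/(L(-55, 28) - 2325) = (-940 - 27)/((-20 - 1*28) - 2325) = -967/((-20 - 28) - 2325) = -967/(-48 - 2325) = -967/(-2373) = -967*(-1/2373) = 967/2373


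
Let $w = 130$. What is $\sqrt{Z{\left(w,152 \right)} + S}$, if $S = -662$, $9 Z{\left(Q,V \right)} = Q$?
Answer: $\frac{2 i \sqrt{1457}}{3} \approx 25.447 i$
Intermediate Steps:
$Z{\left(Q,V \right)} = \frac{Q}{9}$
$\sqrt{Z{\left(w,152 \right)} + S} = \sqrt{\frac{1}{9} \cdot 130 - 662} = \sqrt{\frac{130}{9} - 662} = \sqrt{- \frac{5828}{9}} = \frac{2 i \sqrt{1457}}{3}$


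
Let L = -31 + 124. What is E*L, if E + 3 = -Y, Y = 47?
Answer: -4650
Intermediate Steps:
L = 93
E = -50 (E = -3 - 1*47 = -3 - 47 = -50)
E*L = -50*93 = -4650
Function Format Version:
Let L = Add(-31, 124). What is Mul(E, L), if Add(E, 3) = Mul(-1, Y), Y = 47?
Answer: -4650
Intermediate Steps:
L = 93
E = -50 (E = Add(-3, Mul(-1, 47)) = Add(-3, -47) = -50)
Mul(E, L) = Mul(-50, 93) = -4650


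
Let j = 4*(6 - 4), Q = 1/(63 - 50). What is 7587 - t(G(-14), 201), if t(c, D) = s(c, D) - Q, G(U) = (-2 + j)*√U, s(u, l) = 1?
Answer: 98619/13 ≈ 7586.1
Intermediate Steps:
Q = 1/13 ≈ 0.076923
j = 8 (j = 4*2 = 8)
G(U) = 6*√U (G(U) = (-2 + 8)*√U = 6*√U)
t(c, D) = 12/13 (t(c, D) = 1 - 1*1/13 = 1 - 1/13 = 12/13)
7587 - t(G(-14), 201) = 7587 - 1*12/13 = 7587 - 12/13 = 98619/13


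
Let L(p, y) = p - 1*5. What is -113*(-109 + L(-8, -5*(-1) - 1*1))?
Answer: 13786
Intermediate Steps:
L(p, y) = -5 + p (L(p, y) = p - 5 = -5 + p)
-113*(-109 + L(-8, -5*(-1) - 1*1)) = -113*(-109 + (-5 - 8)) = -113*(-109 - 13) = -113*(-122) = 13786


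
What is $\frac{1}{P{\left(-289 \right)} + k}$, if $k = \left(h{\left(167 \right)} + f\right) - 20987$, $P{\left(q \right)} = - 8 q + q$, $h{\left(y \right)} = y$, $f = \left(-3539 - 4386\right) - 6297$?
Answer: $- \frac{1}{33019} \approx -3.0286 \cdot 10^{-5}$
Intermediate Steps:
$f = -14222$ ($f = -7925 - 6297 = -14222$)
$P{\left(q \right)} = - 7 q$
$k = -35042$ ($k = \left(167 - 14222\right) - 20987 = -14055 - 20987 = -35042$)
$\frac{1}{P{\left(-289 \right)} + k} = \frac{1}{\left(-7\right) \left(-289\right) - 35042} = \frac{1}{2023 - 35042} = \frac{1}{-33019} = - \frac{1}{33019}$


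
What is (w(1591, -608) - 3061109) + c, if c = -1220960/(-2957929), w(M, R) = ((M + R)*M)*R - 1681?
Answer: -217054243816142/227533 ≈ -9.5395e+8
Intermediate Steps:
w(M, R) = -1681 + M*R*(M + R) (w(M, R) = (M*(M + R))*R - 1681 = M*R*(M + R) - 1681 = -1681 + M*R*(M + R))
c = 93920/227533 (c = -1220960*(-1/2957929) = 93920/227533 ≈ 0.41278)
(w(1591, -608) - 3061109) + c = ((-1681 + 1591*(-608)² - 608*1591²) - 3061109) + 93920/227533 = ((-1681 + 1591*369664 - 608*2531281) - 3061109) + 93920/227533 = ((-1681 + 588135424 - 1539018848) - 3061109) + 93920/227533 = (-950885105 - 3061109) + 93920/227533 = -953946214 + 93920/227533 = -217054243816142/227533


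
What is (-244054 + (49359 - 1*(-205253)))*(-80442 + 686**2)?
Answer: 4119245932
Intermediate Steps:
(-244054 + (49359 - 1*(-205253)))*(-80442 + 686**2) = (-244054 + (49359 + 205253))*(-80442 + 470596) = (-244054 + 254612)*390154 = 10558*390154 = 4119245932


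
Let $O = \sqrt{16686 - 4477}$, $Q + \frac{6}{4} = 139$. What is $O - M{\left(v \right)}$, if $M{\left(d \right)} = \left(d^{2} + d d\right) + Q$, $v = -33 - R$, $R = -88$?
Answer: $- \frac{12375}{2} + \sqrt{12209} \approx -6077.0$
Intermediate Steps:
$Q = \frac{275}{2}$ ($Q = - \frac{3}{2} + 139 = \frac{275}{2} \approx 137.5$)
$v = 55$ ($v = -33 - -88 = -33 + 88 = 55$)
$M{\left(d \right)} = \frac{275}{2} + 2 d^{2}$ ($M{\left(d \right)} = \left(d^{2} + d d\right) + \frac{275}{2} = \left(d^{2} + d^{2}\right) + \frac{275}{2} = 2 d^{2} + \frac{275}{2} = \frac{275}{2} + 2 d^{2}$)
$O = \sqrt{12209} \approx 110.49$
$O - M{\left(v \right)} = \sqrt{12209} - \left(\frac{275}{2} + 2 \cdot 55^{2}\right) = \sqrt{12209} - \left(\frac{275}{2} + 2 \cdot 3025\right) = \sqrt{12209} - \left(\frac{275}{2} + 6050\right) = \sqrt{12209} - \frac{12375}{2} = - \frac{12375}{2} + \sqrt{12209}$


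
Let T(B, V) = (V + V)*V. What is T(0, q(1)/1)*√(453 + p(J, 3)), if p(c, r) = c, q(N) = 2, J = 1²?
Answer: 8*√454 ≈ 170.46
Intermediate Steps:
J = 1
T(B, V) = 2*V² (T(B, V) = (2*V)*V = 2*V²)
T(0, q(1)/1)*√(453 + p(J, 3)) = (2*(2/1)²)*√(453 + 1) = (2*(2*1)²)*√454 = (2*2²)*√454 = (2*4)*√454 = 8*√454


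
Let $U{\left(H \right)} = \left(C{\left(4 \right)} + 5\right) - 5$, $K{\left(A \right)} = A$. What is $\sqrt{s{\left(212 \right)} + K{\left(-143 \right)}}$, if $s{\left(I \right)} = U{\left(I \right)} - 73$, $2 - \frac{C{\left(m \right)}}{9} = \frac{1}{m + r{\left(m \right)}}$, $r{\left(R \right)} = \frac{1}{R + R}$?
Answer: $\frac{i \sqrt{24222}}{11} \approx 14.149 i$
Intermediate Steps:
$r{\left(R \right)} = \frac{1}{2 R}$
$C{\left(m \right)} = 18 - \frac{9}{m + \frac{1}{2 m}}$
$U{\left(H \right)} = \frac{174}{11}$ ($U{\left(H \right)} = \left(\frac{18 \left(1 + 4 \left(-1 + 2 \cdot 4\right)\right)}{1 + 2 \cdot 4^{2}} + 5\right) - 5 = \left(\frac{18 \left(1 + 4 \left(-1 + 8\right)\right)}{1 + 2 \cdot 16} + 5\right) - 5 = \left(\frac{18 \left(1 + 4 \cdot 7\right)}{1 + 32} + 5\right) - 5 = \left(\frac{18 \left(1 + 28\right)}{33} + 5\right) - 5 = \left(18 \cdot \frac{1}{33} \cdot 29 + 5\right) - 5 = \left(\frac{174}{11} + 5\right) - 5 = \frac{229}{11} - 5 = \frac{174}{11}$)
$s{\left(I \right)} = - \frac{629}{11}$ ($s{\left(I \right)} = \frac{174}{11} - 73 = - \frac{629}{11}$)
$\sqrt{s{\left(212 \right)} + K{\left(-143 \right)}} = \sqrt{- \frac{629}{11} - 143} = \sqrt{- \frac{2202}{11}} = \frac{i \sqrt{24222}}{11}$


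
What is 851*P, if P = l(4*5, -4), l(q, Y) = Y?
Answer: -3404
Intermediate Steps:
P = -4
851*P = 851*(-4) = -3404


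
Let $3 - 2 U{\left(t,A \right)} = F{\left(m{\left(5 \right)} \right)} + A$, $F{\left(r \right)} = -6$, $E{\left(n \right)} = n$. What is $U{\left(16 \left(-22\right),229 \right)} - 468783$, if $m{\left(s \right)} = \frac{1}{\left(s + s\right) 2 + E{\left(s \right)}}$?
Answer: $-468893$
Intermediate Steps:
$m{\left(s \right)} = \frac{1}{5 s}$ ($m{\left(s \right)} = \frac{1}{\left(s + s\right) 2 + s} = \frac{1}{2 s 2 + s} = \frac{1}{4 s + s} = \frac{1}{5 s}$)
$U{\left(t,A \right)} = \frac{9}{2} - \frac{A}{2}$ ($U{\left(t,A \right)} = \frac{3}{2} - \frac{-6 + A}{2} = \frac{3}{2} - \left(-3 + \frac{A}{2}\right) = \frac{9}{2} - \frac{A}{2}$)
$U{\left(16 \left(-22\right),229 \right)} - 468783 = \left(\frac{9}{2} - \frac{229}{2}\right) - 468783 = -110 - 468783 = -468893$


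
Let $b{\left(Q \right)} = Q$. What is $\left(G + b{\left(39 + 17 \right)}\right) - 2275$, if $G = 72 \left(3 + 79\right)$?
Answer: $3685$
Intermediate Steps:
$G = 5904$ ($G = 72 \cdot 82 = 5904$)
$\left(G + b{\left(39 + 17 \right)}\right) - 2275 = \left(5904 + \left(39 + 17\right)\right) - 2275 = \left(5904 + 56\right) - 2275 = 5960 - 2275 = 3685$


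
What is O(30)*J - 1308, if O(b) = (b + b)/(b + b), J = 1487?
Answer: 179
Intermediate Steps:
O(b) = 1 (O(b) = (2*b)/((2*b)) = (2*b)*(1/(2*b)) = 1)
O(30)*J - 1308 = 1*1487 - 1308 = 1487 - 1308 = 179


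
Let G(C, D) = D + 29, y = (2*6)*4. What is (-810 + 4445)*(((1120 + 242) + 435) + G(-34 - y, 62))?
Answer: 6862880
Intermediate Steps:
y = 48 (y = 12*4 = 48)
G(C, D) = 29 + D
(-810 + 4445)*(((1120 + 242) + 435) + G(-34 - y, 62)) = (-810 + 4445)*(((1120 + 242) + 435) + (29 + 62)) = 3635*((1362 + 435) + 91) = 3635*(1797 + 91) = 3635*1888 = 6862880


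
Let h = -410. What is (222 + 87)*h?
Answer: -126690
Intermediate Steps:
(222 + 87)*h = (222 + 87)*(-410) = 309*(-410) = -126690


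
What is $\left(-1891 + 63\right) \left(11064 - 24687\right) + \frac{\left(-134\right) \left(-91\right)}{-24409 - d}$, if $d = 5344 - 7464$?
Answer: $\frac{555059477722}{22289} \approx 2.4903 \cdot 10^{7}$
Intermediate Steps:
$d = -2120$
$\left(-1891 + 63\right) \left(11064 - 24687\right) + \frac{\left(-134\right) \left(-91\right)}{-24409 - d} = \left(-1891 + 63\right) \left(11064 - 24687\right) + \frac{\left(-134\right) \left(-91\right)}{-24409 - -2120} = \left(-1828\right) \left(-13623\right) + \frac{12194}{-24409 + 2120} = 24902844 + \frac{12194}{-22289} = 24902844 + 12194 \left(- \frac{1}{22289}\right) = 24902844 - \frac{12194}{22289} = \frac{555059477722}{22289}$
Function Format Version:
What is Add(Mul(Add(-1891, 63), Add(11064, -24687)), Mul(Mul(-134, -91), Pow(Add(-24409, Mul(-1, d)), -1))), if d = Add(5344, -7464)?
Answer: Rational(555059477722, 22289) ≈ 2.4903e+7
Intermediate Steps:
d = -2120
Add(Mul(Add(-1891, 63), Add(11064, -24687)), Mul(Mul(-134, -91), Pow(Add(-24409, Mul(-1, d)), -1))) = Add(Mul(Add(-1891, 63), Add(11064, -24687)), Mul(Mul(-134, -91), Pow(Add(-24409, Mul(-1, -2120)), -1))) = Add(Mul(-1828, -13623), Mul(12194, Pow(Add(-24409, 2120), -1))) = Add(24902844, Mul(12194, Pow(-22289, -1))) = Add(24902844, Mul(12194, Rational(-1, 22289))) = Add(24902844, Rational(-12194, 22289)) = Rational(555059477722, 22289)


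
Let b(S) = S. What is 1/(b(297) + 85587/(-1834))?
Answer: 1834/459111 ≈ 0.0039947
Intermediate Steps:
1/(b(297) + 85587/(-1834)) = 1/(297 + 85587/(-1834)) = 1/(297 + 85587*(-1/1834)) = 1/(297 - 85587/1834) = 1/(459111/1834) = 1834/459111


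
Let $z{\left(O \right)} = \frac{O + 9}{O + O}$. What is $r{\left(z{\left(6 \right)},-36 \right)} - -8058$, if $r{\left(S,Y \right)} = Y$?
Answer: $8022$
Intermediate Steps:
$z{\left(O \right)} = \frac{9 + O}{2 O}$
$r{\left(z{\left(6 \right)},-36 \right)} - -8058 = -36 - -8058 = -36 + 8058 = 8022$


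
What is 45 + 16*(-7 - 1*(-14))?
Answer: 157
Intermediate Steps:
45 + 16*(-7 - 1*(-14)) = 45 + 16*(-7 + 14) = 45 + 16*7 = 45 + 112 = 157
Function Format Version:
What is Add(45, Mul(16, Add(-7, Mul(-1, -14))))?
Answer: 157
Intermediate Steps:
Add(45, Mul(16, Add(-7, Mul(-1, -14)))) = Add(45, Mul(16, Add(-7, 14))) = Add(45, Mul(16, 7)) = Add(45, 112) = 157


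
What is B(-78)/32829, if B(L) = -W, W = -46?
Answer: 46/32829 ≈ 0.0014012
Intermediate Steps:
B(L) = 46 (B(L) = -1*(-46) = 46)
B(-78)/32829 = 46/32829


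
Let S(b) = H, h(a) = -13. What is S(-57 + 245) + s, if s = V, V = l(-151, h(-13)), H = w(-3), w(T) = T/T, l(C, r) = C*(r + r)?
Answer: 3927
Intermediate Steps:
l(C, r) = 2*C*r (l(C, r) = C*(2*r) = 2*C*r)
w(T) = 1
H = 1
V = 3926 (V = 2*(-151)*(-13) = 3926)
S(b) = 1
s = 3926
S(-57 + 245) + s = 1 + 3926 = 3927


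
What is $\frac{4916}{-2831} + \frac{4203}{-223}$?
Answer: $- \frac{12994961}{631313} \approx -20.584$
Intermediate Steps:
$\frac{4916}{-2831} + \frac{4203}{-223} = 4916 \left(- \frac{1}{2831}\right) + 4203 \left(- \frac{1}{223}\right) = - \frac{4916}{2831} - \frac{4203}{223} = - \frac{12994961}{631313}$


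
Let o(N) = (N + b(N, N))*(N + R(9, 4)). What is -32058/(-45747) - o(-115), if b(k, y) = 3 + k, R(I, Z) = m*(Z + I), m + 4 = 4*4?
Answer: 3639311/391 ≈ 9307.7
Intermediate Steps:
m = 12 (m = -4 + 4*4 = -4 + 16 = 12)
R(I, Z) = 12*I + 12*Z (R(I, Z) = 12*(Z + I) = 12*(I + Z) = 12*I + 12*Z)
o(N) = (3 + 2*N)*(156 + N) (o(N) = (N + (3 + N))*(N + (12*9 + 12*4)) = (3 + 2*N)*(N + (108 + 48)) = (3 + 2*N)*(N + 156) = (3 + 2*N)*(156 + N))
-32058/(-45747) - o(-115) = -32058/(-45747) - (468 + 2*(-115)² + 315*(-115)) = -32058*(-1/45747) - (468 + 2*13225 - 36225) = 274/391 - (468 + 26450 - 36225) = 274/391 - 1*(-9307) = 274/391 + 9307 = 3639311/391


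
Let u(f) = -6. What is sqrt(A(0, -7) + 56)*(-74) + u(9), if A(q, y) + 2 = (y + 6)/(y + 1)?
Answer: -6 - 185*sqrt(78)/3 ≈ -550.63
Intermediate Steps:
A(q, y) = -2 + (6 + y)/(1 + y) (A(q, y) = -2 + (y + 6)/(y + 1) = -2 + (6 + y)/(1 + y))
sqrt(A(0, -7) + 56)*(-74) + u(9) = sqrt((4 - 1*(-7))/(1 - 7) + 56)*(-74) - 6 = sqrt((4 + 7)/(-6) + 56)*(-74) - 6 = sqrt(-1/6*11 + 56)*(-74) - 6 = sqrt(-11/6 + 56)*(-74) - 6 = sqrt(325/6)*(-74) - 6 = (5*sqrt(78)/6)*(-74) - 6 = -185*sqrt(78)/3 - 6 = -6 - 185*sqrt(78)/3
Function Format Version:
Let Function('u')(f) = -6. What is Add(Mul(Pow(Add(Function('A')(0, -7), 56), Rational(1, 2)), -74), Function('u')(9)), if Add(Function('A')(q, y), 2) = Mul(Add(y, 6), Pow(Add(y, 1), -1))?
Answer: Add(-6, Mul(Rational(-185, 3), Pow(78, Rational(1, 2)))) ≈ -550.63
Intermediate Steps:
Function('A')(q, y) = Add(-2, Mul(Pow(Add(1, y), -1), Add(6, y))) (Function('A')(q, y) = Add(-2, Mul(Add(y, 6), Pow(Add(y, 1), -1))) = Add(-2, Mul(Add(6, y), Pow(Add(1, y), -1))) = Add(-2, Mul(Pow(Add(1, y), -1), Add(6, y))))
Add(Mul(Pow(Add(Function('A')(0, -7), 56), Rational(1, 2)), -74), Function('u')(9)) = Add(Mul(Pow(Add(Mul(Pow(Add(1, -7), -1), Add(4, Mul(-1, -7))), 56), Rational(1, 2)), -74), -6) = Add(Mul(Pow(Add(Mul(Pow(-6, -1), Add(4, 7)), 56), Rational(1, 2)), -74), -6) = Add(Mul(Pow(Add(Mul(Rational(-1, 6), 11), 56), Rational(1, 2)), -74), -6) = Add(Mul(Pow(Add(Rational(-11, 6), 56), Rational(1, 2)), -74), -6) = Add(Mul(Pow(Rational(325, 6), Rational(1, 2)), -74), -6) = Add(Mul(Mul(Rational(5, 6), Pow(78, Rational(1, 2))), -74), -6) = Add(Mul(Rational(-185, 3), Pow(78, Rational(1, 2))), -6) = Add(-6, Mul(Rational(-185, 3), Pow(78, Rational(1, 2))))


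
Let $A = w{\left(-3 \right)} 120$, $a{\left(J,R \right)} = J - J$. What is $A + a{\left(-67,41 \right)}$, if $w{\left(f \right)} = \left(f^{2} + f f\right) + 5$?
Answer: $2760$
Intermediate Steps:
$a{\left(J,R \right)} = 0$
$w{\left(f \right)} = 5 + 2 f^{2}$ ($w{\left(f \right)} = \left(f^{2} + f^{2}\right) + 5 = 2 f^{2} + 5 = 5 + 2 f^{2}$)
$A = 2760$ ($A = \left(5 + 2 \left(-3\right)^{2}\right) 120 = \left(5 + 2 \cdot 9\right) 120 = \left(5 + 18\right) 120 = 23 \cdot 120 = 2760$)
$A + a{\left(-67,41 \right)} = 2760 + 0 = 2760$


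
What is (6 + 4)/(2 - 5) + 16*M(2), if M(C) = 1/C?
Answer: 14/3 ≈ 4.6667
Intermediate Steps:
(6 + 4)/(2 - 5) + 16*M(2) = (6 + 4)/(2 - 5) + 16/2 = 10/(-3) + 16*(½) = 10*(-⅓) + 8 = -10/3 + 8 = 14/3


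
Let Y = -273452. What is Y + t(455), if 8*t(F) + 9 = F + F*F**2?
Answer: 92009205/8 ≈ 1.1501e+7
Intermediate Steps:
t(F) = -9/8 + F/8 + F**3/8 (t(F) = -9/8 + (F + F*F**2)/8 = -9/8 + (F + F**3)/8 = -9/8 + (F/8 + F**3/8) = -9/8 + F/8 + F**3/8)
Y + t(455) = -273452 + (-9/8 + (1/8)*455 + (1/8)*455**3) = -273452 + (-9/8 + 455/8 + (1/8)*94196375) = -273452 + (-9/8 + 455/8 + 94196375/8) = -273452 + 94196821/8 = 92009205/8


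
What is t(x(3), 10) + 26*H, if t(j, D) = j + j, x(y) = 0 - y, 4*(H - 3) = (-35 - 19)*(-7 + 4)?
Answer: 1125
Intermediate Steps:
H = 87/2 (H = 3 + ((-35 - 19)*(-7 + 4))/4 = 3 + (-54*(-3))/4 = 3 + (1/4)*162 = 3 + 81/2 = 87/2 ≈ 43.500)
x(y) = -y
t(j, D) = 2*j
t(x(3), 10) + 26*H = 2*(-1*3) + 26*(87/2) = 2*(-3) + 1131 = -6 + 1131 = 1125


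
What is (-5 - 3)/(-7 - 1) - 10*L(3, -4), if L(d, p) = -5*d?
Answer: 151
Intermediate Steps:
(-5 - 3)/(-7 - 1) - 10*L(3, -4) = (-5 - 3)/(-7 - 1) - (-50)*3 = -8/(-8) - 10*(-15) = -8*(-1/8) + 150 = 1 + 150 = 151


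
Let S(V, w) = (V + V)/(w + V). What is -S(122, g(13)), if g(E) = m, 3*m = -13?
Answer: -732/353 ≈ -2.0737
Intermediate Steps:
m = -13/3 (m = (⅓)*(-13) = -13/3 ≈ -4.3333)
g(E) = -13/3
S(V, w) = 2*V/(V + w) (S(V, w) = (2*V)/(V + w) = 2*V/(V + w))
-S(122, g(13)) = -2*122/(122 - 13/3) = -2*122/353/3 = -2*122*3/353 = -1*732/353 = -732/353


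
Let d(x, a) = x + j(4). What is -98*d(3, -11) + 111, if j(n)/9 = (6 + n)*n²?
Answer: -141303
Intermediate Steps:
j(n) = 9*n²*(6 + n) (j(n) = 9*((6 + n)*n²) = 9*(n²*(6 + n)) = 9*n²*(6 + n))
d(x, a) = 1440 + x (d(x, a) = x + 9*4²*(6 + 4) = x + 9*16*10 = x + 1440 = 1440 + x)
-98*d(3, -11) + 111 = -98*(1440 + 3) + 111 = -98*1443 + 111 = -141414 + 111 = -141303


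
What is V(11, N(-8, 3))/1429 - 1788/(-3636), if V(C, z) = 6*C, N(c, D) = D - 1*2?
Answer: 232919/432987 ≈ 0.53794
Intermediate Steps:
N(c, D) = -2 + D (N(c, D) = D - 2 = -2 + D)
V(11, N(-8, 3))/1429 - 1788/(-3636) = (6*11)/1429 - 1788/(-3636) = 66*(1/1429) - 1788*(-1/3636) = 66/1429 + 149/303 = 232919/432987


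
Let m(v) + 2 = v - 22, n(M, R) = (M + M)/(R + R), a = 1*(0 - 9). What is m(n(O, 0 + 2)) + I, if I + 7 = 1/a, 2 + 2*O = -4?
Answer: -587/18 ≈ -32.611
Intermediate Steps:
O = -3 (O = -1 + (1/2)*(-4) = -1 - 2 = -3)
a = -9 (a = 1*(-9) = -9)
n(M, R) = M/R (n(M, R) = (2*M)/((2*R)) = (2*M)*(1/(2*R)) = M/R)
I = -64/9 (I = -7 + 1/(-9) = -7 - 1/9 = -64/9 ≈ -7.1111)
m(v) = -24 + v (m(v) = -2 + (v - 22) = -2 + (-22 + v) = -24 + v)
m(n(O, 0 + 2)) + I = (-24 - 3/(0 + 2)) - 64/9 = (-24 - 3/2) - 64/9 = -51/2 - 64/9 = -587/18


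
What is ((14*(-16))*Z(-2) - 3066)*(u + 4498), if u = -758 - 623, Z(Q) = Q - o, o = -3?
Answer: -10254930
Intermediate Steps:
Z(Q) = 3 + Q (Z(Q) = Q - 1*(-3) = Q + 3 = 3 + Q)
u = -1381
((14*(-16))*Z(-2) - 3066)*(u + 4498) = ((14*(-16))*(3 - 2) - 3066)*(-1381 + 4498) = (-224*1 - 3066)*3117 = (-224 - 3066)*3117 = -3290*3117 = -10254930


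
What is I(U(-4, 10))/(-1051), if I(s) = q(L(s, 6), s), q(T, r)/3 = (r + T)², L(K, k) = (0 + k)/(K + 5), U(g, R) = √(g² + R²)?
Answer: -3277032/8703331 + 34920*√29/8703331 ≈ -0.35492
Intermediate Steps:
U(g, R) = √(R² + g²)
L(K, k) = k/(5 + K)
q(T, r) = 3*(T + r)² (q(T, r) = 3*(r + T)² = 3*(T + r)²)
I(s) = 3*(s + 6/(5 + s))² (I(s) = 3*(6/(5 + s) + s)² = 3*(s + 6/(5 + s))²)
I(U(-4, 10))/(-1051) = (3*(6 + √(10² + (-4)²)*(5 + √(10² + (-4)²)))²/(5 + √(10² + (-4)²))²)/(-1051) = (3*(6 + √(100 + 16)*(5 + √(100 + 16)))²/(5 + √(100 + 16))²)*(-1/1051) = (3*(6 + √116*(5 + √116))²/(5 + √116)²)*(-1/1051) = (3*(6 + (2*√29)*(5 + 2*√29))²/(5 + 2*√29)²)*(-1/1051) = (3*(6 + 2*√29*(5 + 2*√29))²/(5 + 2*√29)²)*(-1/1051) = -3*(6 + 2*√29*(5 + 2*√29))²/(1051*(5 + 2*√29)²)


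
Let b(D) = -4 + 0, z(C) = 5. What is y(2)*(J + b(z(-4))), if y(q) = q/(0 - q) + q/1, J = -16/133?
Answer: -548/133 ≈ -4.1203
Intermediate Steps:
J = -16/133 (J = -16*1/133 = -16/133 ≈ -0.12030)
y(q) = -1 + q (y(q) = q/((-q)) + q*1 = q*(-1/q) + q = -1 + q)
b(D) = -4
y(2)*(J + b(z(-4))) = (-1 + 2)*(-16/133 - 4) = 1*(-548/133) = -548/133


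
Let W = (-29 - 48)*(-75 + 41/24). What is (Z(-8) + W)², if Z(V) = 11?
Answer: 18416389849/576 ≈ 3.1973e+7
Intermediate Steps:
W = 135443/24 (W = -77*(-75 + 41*(1/24)) = -77*(-75 + 41/24) = -77*(-1759/24) = 135443/24 ≈ 5643.5)
(Z(-8) + W)² = (11 + 135443/24)² = (135707/24)² = 18416389849/576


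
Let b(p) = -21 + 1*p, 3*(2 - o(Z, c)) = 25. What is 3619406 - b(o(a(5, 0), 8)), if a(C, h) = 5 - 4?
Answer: 10858300/3 ≈ 3.6194e+6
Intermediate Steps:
a(C, h) = 1
o(Z, c) = -19/3 (o(Z, c) = 2 - ⅓*25 = 2 - 25/3 = -19/3)
b(p) = -21 + p
3619406 - b(o(a(5, 0), 8)) = 3619406 - (-21 - 19/3) = 3619406 - 1*(-82/3) = 3619406 + 82/3 = 10858300/3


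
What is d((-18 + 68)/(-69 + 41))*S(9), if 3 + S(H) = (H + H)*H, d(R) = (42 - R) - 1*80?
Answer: -80613/14 ≈ -5758.1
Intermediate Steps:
d(R) = -38 - R (d(R) = (42 - R) - 80 = -38 - R)
S(H) = -3 + 2*H² (S(H) = -3 + (H + H)*H = -3 + (2*H)*H = -3 + 2*H²)
d((-18 + 68)/(-69 + 41))*S(9) = (-38 - (-18 + 68)/(-69 + 41))*(-3 + 2*9²) = (-38 - 50/(-28))*(-3 + 2*81) = (-38 - 50*(-1)/28)*(-3 + 162) = (-38 - 1*(-25/14))*159 = (-38 + 25/14)*159 = -507/14*159 = -80613/14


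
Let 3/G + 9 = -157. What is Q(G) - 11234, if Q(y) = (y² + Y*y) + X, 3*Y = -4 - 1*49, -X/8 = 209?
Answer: -355628929/27556 ≈ -12906.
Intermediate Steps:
X = -1672 (X = -8*209 = -1672)
G = -3/166 (G = 3/(-9 - 157) = 3/(-166) = 3*(-1/166) = -3/166 ≈ -0.018072)
Y = -53/3 (Y = (-4 - 1*49)/3 = (-4 - 49)/3 = (⅓)*(-53) = -53/3 ≈ -17.667)
Q(y) = -1672 + y² - 53*y/3 (Q(y) = (y² - 53*y/3) - 1672 = -1672 + y² - 53*y/3)
Q(G) - 11234 = (-1672 + (-3/166)² - 53/3*(-3/166)) - 11234 = (-1672 + 9/27556 + 53/166) - 11234 = -46064825/27556 - 11234 = -355628929/27556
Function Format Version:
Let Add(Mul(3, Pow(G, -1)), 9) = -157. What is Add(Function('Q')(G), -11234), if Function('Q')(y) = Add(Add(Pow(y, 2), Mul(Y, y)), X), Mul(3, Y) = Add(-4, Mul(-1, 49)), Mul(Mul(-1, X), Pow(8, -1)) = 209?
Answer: Rational(-355628929, 27556) ≈ -12906.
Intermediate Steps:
X = -1672 (X = Mul(-8, 209) = -1672)
G = Rational(-3, 166) (G = Mul(3, Pow(Add(-9, -157), -1)) = Mul(3, Pow(-166, -1)) = Mul(3, Rational(-1, 166)) = Rational(-3, 166) ≈ -0.018072)
Y = Rational(-53, 3) (Y = Mul(Rational(1, 3), Add(-4, Mul(-1, 49))) = Mul(Rational(1, 3), Add(-4, -49)) = Mul(Rational(1, 3), -53) = Rational(-53, 3) ≈ -17.667)
Function('Q')(y) = Add(-1672, Pow(y, 2), Mul(Rational(-53, 3), y)) (Function('Q')(y) = Add(Add(Pow(y, 2), Mul(Rational(-53, 3), y)), -1672) = Add(-1672, Pow(y, 2), Mul(Rational(-53, 3), y)))
Add(Function('Q')(G), -11234) = Add(Add(-1672, Pow(Rational(-3, 166), 2), Mul(Rational(-53, 3), Rational(-3, 166))), -11234) = Add(Add(-1672, Rational(9, 27556), Rational(53, 166)), -11234) = Add(Rational(-46064825, 27556), -11234) = Rational(-355628929, 27556)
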